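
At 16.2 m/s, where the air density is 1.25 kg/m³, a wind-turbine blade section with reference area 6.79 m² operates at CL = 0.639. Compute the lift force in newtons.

L = ½ρv²S·CL = ½ × 1.25 × 16.2² × 6.79 × 0.639 = 712 N

L = 712 N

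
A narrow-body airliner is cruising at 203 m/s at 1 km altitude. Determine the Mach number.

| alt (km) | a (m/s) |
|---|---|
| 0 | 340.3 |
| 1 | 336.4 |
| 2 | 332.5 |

At 1 km, from the table: a = 336.4 m/s.
M = v/a = 203 / 336.4 = 0.603

M = 0.603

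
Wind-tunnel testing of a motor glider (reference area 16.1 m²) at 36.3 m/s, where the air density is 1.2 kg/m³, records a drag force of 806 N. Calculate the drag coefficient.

From D = ½ρv²S·CD, rearranging gives CD = 2D/(ρv²S).
CD = 2 × 806 / (1.2 × 36.3² × 16.1) = 0.0633

CD = 0.0633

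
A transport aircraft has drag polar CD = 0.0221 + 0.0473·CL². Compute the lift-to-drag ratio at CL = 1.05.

L/D = 14.1

CD = 0.0221 + 0.0473 × 1.05² = 0.07425
L/D = CL/CD = 1.05 / 0.07425 = 14.1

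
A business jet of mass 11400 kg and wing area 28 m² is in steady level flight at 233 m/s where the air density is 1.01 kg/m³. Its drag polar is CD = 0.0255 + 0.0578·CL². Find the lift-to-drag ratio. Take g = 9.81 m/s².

In steady level flight, lift balances weight: W = mg = 11400 × 9.81 = 1.1183×10^5 N.
q = ½ρv² = ½ × 1.01 × 233² = 27420 Pa.
CL = W/(q·S) = 1.1183×10^5 / (27420 × 28) = 0.1457.
CD = 0.0255 + 0.0578 × 0.1457² = 0.02673.
L/D = CL/CD = 0.1457 / 0.02673 = 5.45

L/D = 5.45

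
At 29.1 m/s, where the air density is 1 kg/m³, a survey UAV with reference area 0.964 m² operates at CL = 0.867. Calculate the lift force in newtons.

L = ½ρv²S·CL = ½ × 1 × 29.1² × 0.964 × 0.867 = 354 N

L = 354 N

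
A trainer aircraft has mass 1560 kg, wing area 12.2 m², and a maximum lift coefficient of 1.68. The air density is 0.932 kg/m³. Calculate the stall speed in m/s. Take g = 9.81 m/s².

Weight W = mg = 1560 × 9.81 = 15300 N.
From L = ½ρV²S·CL,max = W: V_stall = √(2W/(ρSCL,max)) = √(2·15300/(0.932·12.2·1.68))
V_stall = √1602 = 40 m/s

V_stall = 40 m/s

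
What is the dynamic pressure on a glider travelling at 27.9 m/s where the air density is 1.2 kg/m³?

q = 467 Pa

q = ½ρv² = ½ × 1.2 × 27.9² = 467 Pa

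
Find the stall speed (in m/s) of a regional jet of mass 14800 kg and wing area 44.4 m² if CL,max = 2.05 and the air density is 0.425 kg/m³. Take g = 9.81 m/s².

V_stall = 86.6 m/s

Weight W = mg = 14800 × 9.81 = 1.452×10^5 N.
V_stall = √(2W/(ρ·S·CL,max)) = √(2 × 1.452×10^5 / (0.425 × 44.4 × 2.05))
V_stall = √7506 = 86.6 m/s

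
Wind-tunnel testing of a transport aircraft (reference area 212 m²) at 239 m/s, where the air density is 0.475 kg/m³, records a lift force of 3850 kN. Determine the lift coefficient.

From L = ½ρv²S·CL, rearranging gives CL = 2L/(ρv²S).
CL = 2 × 3.85×10^6 / (0.475 × 239² × 212) = 1.34

CL = 1.34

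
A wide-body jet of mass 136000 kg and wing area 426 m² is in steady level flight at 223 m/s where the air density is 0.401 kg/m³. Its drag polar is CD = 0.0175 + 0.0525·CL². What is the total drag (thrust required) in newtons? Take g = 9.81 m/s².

Level flight ⇒ L = W = m·g = 136000 × 9.81 = 1.3342×10^6 N.
q = ½ρv² = ½ × 0.401 × 223² = 9971 Pa.
CL = 2W/(ρv²S) = 2×1.3342×10^6/(0.401×223²×426) = 0.3141.
CD = 0.0175 + 0.0525 × 0.3141² = 0.02268.
D = q·S·CD = 9971 × 426 × 0.02268 = 96330 N

D = 96300 N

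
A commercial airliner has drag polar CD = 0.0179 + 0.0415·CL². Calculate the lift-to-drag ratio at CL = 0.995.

L/D = 16.9

CD = 0.0179 + 0.0415 × 0.995² = 0.05899
L/D = CL/CD = 0.995 / 0.05899 = 16.9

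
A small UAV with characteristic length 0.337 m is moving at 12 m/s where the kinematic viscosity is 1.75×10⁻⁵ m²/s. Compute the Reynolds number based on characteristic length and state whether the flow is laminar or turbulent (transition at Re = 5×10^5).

Re = 2.31×10^5 (laminar)

Re = v·c/ν = 12 × 0.337 / (1.75×10⁻⁵) = 2.31×10^5
Since 2.31×10^5 < 5×10^5, the flow is laminar.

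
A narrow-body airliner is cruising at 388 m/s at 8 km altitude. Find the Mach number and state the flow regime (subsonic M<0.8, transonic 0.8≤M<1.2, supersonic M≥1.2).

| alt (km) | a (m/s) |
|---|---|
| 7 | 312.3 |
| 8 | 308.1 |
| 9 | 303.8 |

M = 1.26 (supersonic)

At 8 km, from the table: a = 308.1 m/s.
M = v/a = 388 / 308.1 = 1.26
M = 1.26 → supersonic.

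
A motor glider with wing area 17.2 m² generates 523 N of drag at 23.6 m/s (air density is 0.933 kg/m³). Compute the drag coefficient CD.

From D = ½ρv²S·CD, rearranging gives CD = 2D/(ρv²S).
CD = 2 × 523 / (0.933 × 23.6² × 17.2) = 0.117

CD = 0.117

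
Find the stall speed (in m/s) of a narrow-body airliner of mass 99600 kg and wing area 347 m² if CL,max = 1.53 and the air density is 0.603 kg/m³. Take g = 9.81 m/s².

V_stall = 78.1 m/s

At stall, lift equals weight: L = W = m·g = 99600 × 9.81 = 9.771×10^5 N.
V_stall = √(2W/(ρ·S·CL,max)) = √(2 × 9.771×10^5 / (0.603 × 347 × 1.53))
V_stall = √6104 = 78.1 m/s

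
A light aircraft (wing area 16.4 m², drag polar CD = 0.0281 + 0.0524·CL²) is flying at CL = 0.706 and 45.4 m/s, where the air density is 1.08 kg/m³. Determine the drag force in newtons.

D = 990 N

CD = 0.0281 + 0.0524 × 0.706² = 0.05422
D = ½ρv²S·CD = ½ × 1.08 × 45.4² × 16.4 × 0.05422 = 990 N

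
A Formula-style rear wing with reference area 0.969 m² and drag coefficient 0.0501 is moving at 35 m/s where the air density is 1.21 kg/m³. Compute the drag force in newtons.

D = ½ρv²S·CD = ½ × 1.21 × 35² × 0.969 × 0.0501 = 36 N

D = 36 N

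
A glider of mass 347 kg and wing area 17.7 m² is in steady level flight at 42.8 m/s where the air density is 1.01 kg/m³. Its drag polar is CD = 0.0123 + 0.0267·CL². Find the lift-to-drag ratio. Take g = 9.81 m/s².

Weight W = mg = 347 × 9.81 = 3404.1 N; in level flight L = W.
Dynamic pressure q = 0.5 × 1.01 × 42.8² = 925.1 Pa.
CL = W/(q·S) = 3404.1 / (925.1 × 17.7) = 0.2079.
CD = 0.0123 + 0.0267 × 0.2079² = 0.01345.
L/D = CL/CD = 0.2079 / 0.01345 = 15.5

L/D = 15.5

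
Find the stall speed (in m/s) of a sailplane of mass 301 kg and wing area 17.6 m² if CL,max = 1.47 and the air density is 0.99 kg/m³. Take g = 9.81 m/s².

V_stall = 15.2 m/s

Stall occurs when L = W at CL,max. W = mg = 301 × 9.81 = 2953 N.
V_stall = √(2W/(ρ·S·CL,max)) = √(2 × 2953 / (0.99 × 17.6 × 1.47))
V_stall = √230.6 = 15.2 m/s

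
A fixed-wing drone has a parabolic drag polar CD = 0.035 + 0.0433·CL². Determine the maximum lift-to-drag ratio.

(L/D)max = 12.8

For CD = CD0 + K·CL², (L/D)max occurs at CL* = √(CD0/K) and equals 1/(2√(K·CD0)).
(L/D)max = 1/(2√(0.0433 × 0.035)) = 1/(2 × 0.03893) = 12.8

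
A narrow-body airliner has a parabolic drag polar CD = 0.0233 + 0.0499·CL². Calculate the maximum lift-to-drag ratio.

(L/D)max = 14.7

For CD = CD0 + K·CL², (L/D)max occurs at CL* = √(CD0/K) and equals 1/(2√(K·CD0)).
(L/D)max = 1/(2√(0.0499 × 0.0233)) = 1/(2 × 0.0341) = 14.7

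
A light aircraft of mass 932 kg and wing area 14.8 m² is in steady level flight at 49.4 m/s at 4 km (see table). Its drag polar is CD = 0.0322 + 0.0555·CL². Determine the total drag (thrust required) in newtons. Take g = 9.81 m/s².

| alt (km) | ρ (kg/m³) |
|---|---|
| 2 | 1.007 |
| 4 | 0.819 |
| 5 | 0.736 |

D = 790 N

At 4 km, from the table: ρ = 0.819 kg/m³.
Level flight ⇒ L = W = m·g = 932 × 9.81 = 9142.9 N.
Dynamic pressure q = 0.5 × 0.819 × 49.4² = 999.3 Pa.
Required CL = L/(qS) = 9142.9/(999.3·14.8) = 0.6182.
CD = 0.0322 + 0.0555 × 0.6182² = 0.05341.
D = q·S·CD = 999.3 × 14.8 × 0.05341 = 789.9 N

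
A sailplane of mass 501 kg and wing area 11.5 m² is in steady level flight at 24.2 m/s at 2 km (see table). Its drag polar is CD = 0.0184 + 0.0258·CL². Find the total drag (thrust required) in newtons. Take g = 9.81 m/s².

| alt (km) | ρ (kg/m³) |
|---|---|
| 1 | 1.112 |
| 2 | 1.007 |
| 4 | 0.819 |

D = 246 N

At 2 km, from the table: ρ = 1.007 kg/m³.
Level flight ⇒ L = W = m·g = 501 × 9.81 = 4914.8 N.
Dynamic pressure q = 0.5 × 1.007 × 24.2² = 294.9 Pa.
CL = 2W/(ρv²S) = 2×4914.8/(1.007×24.2²×11.5) = 1.449.
CD = 0.0184 + 0.0258 × 1.449² = 0.0726.
D = q·S·CD = 294.9 × 11.5 × 0.0726 = 246.2 N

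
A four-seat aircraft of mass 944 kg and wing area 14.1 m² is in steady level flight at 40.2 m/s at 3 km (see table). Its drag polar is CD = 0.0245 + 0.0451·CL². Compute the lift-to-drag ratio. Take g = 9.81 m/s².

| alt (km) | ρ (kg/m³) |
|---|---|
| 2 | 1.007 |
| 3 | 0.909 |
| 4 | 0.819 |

L/D = 14.8

At 3 km, from the table: ρ = 0.909 kg/m³.
In steady level flight, lift balances weight: W = mg = 944 × 9.81 = 9260.6 N.
Dynamic pressure q = 0.5 × 0.909 × 40.2² = 734.5 Pa.
CL = W/(q·S) = 9260.6 / (734.5 × 14.1) = 0.8942.
CD = 0.0245 + 0.0451 × 0.8942² = 0.06056.
L/D = CL/CD = 0.8942 / 0.06056 = 14.8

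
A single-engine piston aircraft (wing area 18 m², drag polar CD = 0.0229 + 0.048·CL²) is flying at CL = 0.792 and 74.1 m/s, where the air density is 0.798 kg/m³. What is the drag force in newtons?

CD = 0.0229 + 0.048 × 0.792² = 0.05301
D = ½ρv²S·CD = ½ × 0.798 × 74.1² × 18 × 0.05301 = 2090 N

D = 2090 N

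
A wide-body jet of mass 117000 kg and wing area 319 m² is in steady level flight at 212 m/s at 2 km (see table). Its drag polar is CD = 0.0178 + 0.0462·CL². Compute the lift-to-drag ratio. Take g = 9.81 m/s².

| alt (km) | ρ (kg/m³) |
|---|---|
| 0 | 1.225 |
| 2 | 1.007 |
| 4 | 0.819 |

At 2 km, from the table: ρ = 1.007 kg/m³.
In steady level flight, lift balances weight: W = mg = 117000 × 9.81 = 1.1478×10^6 N.
Dynamic pressure q = 0.5 × 1.007 × 212² = 22630 Pa.
CL = W/(q·S) = 1.1478×10^6 / (22630 × 319) = 0.159.
CD = 0.0178 + 0.0462 × 0.159² = 0.01897.
L/D = CL/CD = 0.159 / 0.01897 = 8.38

L/D = 8.38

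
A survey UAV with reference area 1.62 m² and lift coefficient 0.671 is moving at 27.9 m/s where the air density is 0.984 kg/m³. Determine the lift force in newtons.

Dynamic pressure q = ½ρv² = ½ × 0.984 × 27.9² = 383 Pa.
L = q·S·CL = 383 × 1.62 × 0.671 = 416 N

L = 416 N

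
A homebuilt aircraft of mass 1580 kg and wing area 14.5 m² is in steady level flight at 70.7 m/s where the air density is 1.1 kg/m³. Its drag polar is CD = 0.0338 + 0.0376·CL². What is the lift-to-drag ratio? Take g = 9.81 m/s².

Weight W = mg = 1580 × 9.81 = 15500 N; in level flight L = W.
q = ½ρv² = ½ × 1.1 × 70.7² = 2749 Pa.
CL = W/(q·S) = 15500 / (2749 × 14.5) = 0.3888.
CD = 0.0338 + 0.0376 × 0.3888² = 0.03948.
L/D = CL/CD = 0.3888 / 0.03948 = 9.85

L/D = 9.85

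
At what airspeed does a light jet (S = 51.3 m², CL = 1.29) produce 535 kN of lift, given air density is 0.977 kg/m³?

L = ½ρv²S·CL ⇒ v = √(2L/(ρ·S·CL))
v = √(2 × 5.35×10^5 / (0.977 × 51.3 × 1.29)) = √16550 = 129 m/s

v = 129 m/s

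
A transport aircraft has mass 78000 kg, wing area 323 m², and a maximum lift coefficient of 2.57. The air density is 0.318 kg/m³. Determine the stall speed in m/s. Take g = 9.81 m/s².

V_stall = 76.1 m/s

Stall occurs when L = W at CL,max. W = mg = 78000 × 9.81 = 7.652×10^5 N.
V_stall = √(2W/(ρ·S·CL,max)) = √(2 × 7.652×10^5 / (0.318 × 323 × 2.57))
V_stall = √5797 = 76.1 m/s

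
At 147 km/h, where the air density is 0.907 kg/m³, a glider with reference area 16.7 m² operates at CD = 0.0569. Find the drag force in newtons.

D = 719 N

Convert speed: v = 147 km/h ÷ 3.6 = 40.83 m/s.
D = ½ρv²S·CD = ½ × 0.907 × 40.83² × 16.7 × 0.0569 = 719 N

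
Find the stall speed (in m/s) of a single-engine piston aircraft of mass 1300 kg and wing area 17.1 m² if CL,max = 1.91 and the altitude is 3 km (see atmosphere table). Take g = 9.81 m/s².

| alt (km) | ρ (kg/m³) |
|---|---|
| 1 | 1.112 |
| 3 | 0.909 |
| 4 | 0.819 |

At 3 km, from the table: ρ = 0.909 kg/m³.
Stall occurs when L = W at CL,max. W = mg = 1300 × 9.81 = 12750 N.
V_stall = √(2W/(ρ·S·CL,max)) = √(2 × 12750 / (0.909 × 17.1 × 1.91))
V_stall = √859.1 = 29.3 m/s

V_stall = 29.3 m/s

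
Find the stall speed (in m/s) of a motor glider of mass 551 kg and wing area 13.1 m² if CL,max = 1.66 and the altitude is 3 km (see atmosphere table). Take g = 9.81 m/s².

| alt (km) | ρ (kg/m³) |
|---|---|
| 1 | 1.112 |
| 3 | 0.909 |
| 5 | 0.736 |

At 3 km, from the table: ρ = 0.909 kg/m³.
At stall, lift equals weight: L = W = m·g = 551 × 9.81 = 5405 N.
V_stall = √(2W/(ρ·S·CL,max)) = √(2 × 5405 / (0.909 × 13.1 × 1.66))
V_stall = √546.9 = 23.4 m/s

V_stall = 23.4 m/s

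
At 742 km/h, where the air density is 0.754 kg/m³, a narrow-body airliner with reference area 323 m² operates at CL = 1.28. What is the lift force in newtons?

Convert speed: v = 742 km/h ÷ 3.6 = 206.1 m/s.
Dynamic pressure q = ½ρv² = ½ × 0.754 × 206.1² = 16020 Pa.
L = q·S·CL = 16020 × 323 × 1.28 = 6.62×10^6 N ≈ 6620 kN

L = 6.62×10^6 N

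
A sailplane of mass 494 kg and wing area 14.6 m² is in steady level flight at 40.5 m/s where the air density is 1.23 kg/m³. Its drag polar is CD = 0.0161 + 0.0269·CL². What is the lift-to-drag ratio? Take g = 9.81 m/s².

Level flight ⇒ L = W = m·g = 494 × 9.81 = 4846.1 N.
q = ½ρv² = ½ × 1.23 × 40.5² = 1009 Pa.
CL = 2W/(ρv²S) = 2×4846.1/(1.23×40.5²×14.6) = 0.329.
CD = 0.0161 + 0.0269 × 0.329² = 0.01901.
L/D = CL/CD = 0.329 / 0.01901 = 17.3

L/D = 17.3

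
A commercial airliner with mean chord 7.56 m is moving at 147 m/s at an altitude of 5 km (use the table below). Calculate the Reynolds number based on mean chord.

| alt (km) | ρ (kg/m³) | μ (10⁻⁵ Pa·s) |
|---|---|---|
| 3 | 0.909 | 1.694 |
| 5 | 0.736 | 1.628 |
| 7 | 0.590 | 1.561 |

Re = 5.02×10^7

At 5 km, from the table: ρ = 0.736 kg/m³, μ = 1.628×10⁻⁵ Pa·s.
Re = ρ·v·c/μ = 0.736 × 147 × 7.56 / (1.628×10⁻⁵) = 5.02×10^7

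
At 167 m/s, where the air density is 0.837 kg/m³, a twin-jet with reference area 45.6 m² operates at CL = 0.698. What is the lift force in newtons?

L = 3.71×10^5 N

L = ½ρv²S·CL = ½ × 0.837 × 167² × 45.6 × 0.698 = 3.71×10^5 N ≈ 371 kN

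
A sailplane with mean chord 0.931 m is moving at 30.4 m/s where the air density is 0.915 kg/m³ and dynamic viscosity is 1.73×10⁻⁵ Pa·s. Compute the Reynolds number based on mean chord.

Re = 1.5×10^6

Re = ρ·v·c/μ = 0.915 × 30.4 × 0.931 / (1.73×10⁻⁵) = 1.5×10^6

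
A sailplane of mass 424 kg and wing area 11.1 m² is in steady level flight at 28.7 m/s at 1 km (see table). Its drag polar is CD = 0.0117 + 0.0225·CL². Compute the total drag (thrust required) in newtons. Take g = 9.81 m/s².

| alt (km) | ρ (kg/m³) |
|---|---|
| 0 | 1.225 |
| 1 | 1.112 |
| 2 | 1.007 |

D = 136 N

At 1 km, from the table: ρ = 1.112 kg/m³.
Level flight ⇒ L = W = m·g = 424 × 9.81 = 4159.4 N.
Dynamic pressure q = 0.5 × 1.112 × 28.7² = 458 Pa.
CL = W/(q·S) = 4159.4 / (458 × 11.1) = 0.8182.
CD = 0.0117 + 0.0225 × 0.8182² = 0.02676.
D = q·S·CD = 458 × 11.1 × 0.02676 = 136.1 N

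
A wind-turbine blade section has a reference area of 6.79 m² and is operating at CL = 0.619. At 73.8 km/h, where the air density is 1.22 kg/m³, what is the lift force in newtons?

L = 1080 N

Convert speed: v = 73.8 km/h ÷ 3.6 = 20.5 m/s.
Dynamic pressure q = ½ρv² = ½ × 1.22 × 20.5² = 256.4 Pa.
L = q·S·CL = 256.4 × 6.79 × 0.619 = 1080 N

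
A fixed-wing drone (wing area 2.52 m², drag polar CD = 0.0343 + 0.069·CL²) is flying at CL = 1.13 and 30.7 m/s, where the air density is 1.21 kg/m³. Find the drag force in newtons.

CD = 0.0343 + 0.069 × 1.13² = 0.1224
D = ½ρv²S·CD = ½ × 1.21 × 30.7² × 2.52 × 0.1224 = 176 N

D = 176 N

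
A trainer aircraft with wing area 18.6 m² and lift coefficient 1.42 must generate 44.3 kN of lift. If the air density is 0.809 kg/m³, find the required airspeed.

L = ½ρv²S·CL ⇒ v = √(2L/(ρ·S·CL))
v = √(2 × 44300 / (0.809 × 18.6 × 1.42)) = √4147 = 64.4 m/s

v = 64.4 m/s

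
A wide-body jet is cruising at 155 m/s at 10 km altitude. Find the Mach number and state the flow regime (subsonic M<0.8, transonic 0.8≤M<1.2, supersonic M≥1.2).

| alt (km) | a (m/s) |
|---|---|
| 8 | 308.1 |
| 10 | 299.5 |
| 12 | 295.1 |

At 10 km, from the table: a = 299.5 m/s.
M = v/a = 155 / 299.5 = 0.518
M = 0.518 → subsonic.

M = 0.518 (subsonic)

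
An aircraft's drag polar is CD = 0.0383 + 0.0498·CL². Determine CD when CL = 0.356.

CD = 0.0446

CD = 0.0383 + 0.0498 × 0.356² = 0.0383 + 0.006311 = 0.0446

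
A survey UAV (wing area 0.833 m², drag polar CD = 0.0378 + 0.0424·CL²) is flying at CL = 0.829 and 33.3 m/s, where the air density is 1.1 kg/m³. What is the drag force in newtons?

CD = 0.0378 + 0.0424 × 0.829² = 0.06694
D = ½ρv²S·CD = ½ × 1.1 × 33.3² × 0.833 × 0.06694 = 34 N

D = 34 N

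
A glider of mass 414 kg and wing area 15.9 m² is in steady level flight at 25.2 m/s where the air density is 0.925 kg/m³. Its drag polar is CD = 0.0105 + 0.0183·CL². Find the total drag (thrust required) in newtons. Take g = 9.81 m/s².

In steady level flight, lift balances weight: W = mg = 414 × 9.81 = 4061.3 N.
Dynamic pressure q = 0.5 × 0.925 × 25.2² = 293.7 Pa.
Required CL = L/(qS) = 4061.3/(293.7·15.9) = 0.8697.
CD = 0.0105 + 0.0183 × 0.8697² = 0.02434.
D = q·S·CD = 293.7 × 15.9 × 0.02434 = 113.7 N

D = 114 N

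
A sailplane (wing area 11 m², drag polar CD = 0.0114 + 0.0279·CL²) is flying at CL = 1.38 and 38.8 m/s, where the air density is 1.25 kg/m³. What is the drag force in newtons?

D = 668 N

CD = 0.0114 + 0.0279 × 1.38² = 0.06453
D = ½ρv²S·CD = ½ × 1.25 × 38.8² × 11 × 0.06453 = 668 N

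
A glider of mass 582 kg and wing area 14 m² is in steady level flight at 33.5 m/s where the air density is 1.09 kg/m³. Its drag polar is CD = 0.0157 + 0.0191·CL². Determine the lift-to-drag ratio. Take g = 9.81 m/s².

Level flight ⇒ L = W = m·g = 582 × 9.81 = 5709.4 N.
Dynamic pressure q = 0.5 × 1.09 × 33.5² = 611.6 Pa.
Required CL = L/(qS) = 5709.4/(611.6·14) = 0.6668.
CD = 0.0157 + 0.0191 × 0.6668² = 0.02419.
L/D = CL/CD = 0.6668 / 0.02419 = 27.6

L/D = 27.6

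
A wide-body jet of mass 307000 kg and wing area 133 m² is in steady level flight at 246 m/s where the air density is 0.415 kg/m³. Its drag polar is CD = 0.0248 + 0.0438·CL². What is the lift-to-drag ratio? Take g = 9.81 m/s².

L/D = 10.8

Level flight ⇒ L = W = m·g = 307000 × 9.81 = 3.0117×10^6 N.
Dynamic pressure q = 0.5 × 0.415 × 246² = 12560 Pa.
Required CL = L/(qS) = 3.0117×10^6/(12560·133) = 1.803.
CD = 0.0248 + 0.0438 × 1.803² = 0.1672.
L/D = CL/CD = 1.803 / 0.1672 = 10.8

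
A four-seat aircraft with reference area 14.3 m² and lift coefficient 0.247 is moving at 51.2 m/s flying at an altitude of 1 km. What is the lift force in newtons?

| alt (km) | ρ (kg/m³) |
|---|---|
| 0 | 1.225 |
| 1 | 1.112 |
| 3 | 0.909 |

L = 5150 N

At 1 km, from the table: ρ = 1.112 kg/m³.
L = ½ρv²S·CL = ½ × 1.112 × 51.2² × 14.3 × 0.247 = 5150 N ≈ 5.15 kN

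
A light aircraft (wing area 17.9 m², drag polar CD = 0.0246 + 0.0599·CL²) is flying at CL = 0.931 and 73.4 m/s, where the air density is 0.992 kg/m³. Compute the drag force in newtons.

D = 3660 N

CD = 0.0246 + 0.0599 × 0.931² = 0.07652
D = ½ρv²S·CD = ½ × 0.992 × 73.4² × 17.9 × 0.07652 = 3660 N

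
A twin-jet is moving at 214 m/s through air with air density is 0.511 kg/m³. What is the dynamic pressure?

q = 11700 Pa

q = ½ρv² = ½ × 0.511 × 214² = 11700 Pa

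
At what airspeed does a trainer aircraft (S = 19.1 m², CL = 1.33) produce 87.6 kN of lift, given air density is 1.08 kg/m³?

L = ½ρv²S·CL ⇒ v = √(2L/(ρ·S·CL))
v = √(2 × 87600 / (1.08 × 19.1 × 1.33)) = √6386 = 79.9 m/s

v = 79.9 m/s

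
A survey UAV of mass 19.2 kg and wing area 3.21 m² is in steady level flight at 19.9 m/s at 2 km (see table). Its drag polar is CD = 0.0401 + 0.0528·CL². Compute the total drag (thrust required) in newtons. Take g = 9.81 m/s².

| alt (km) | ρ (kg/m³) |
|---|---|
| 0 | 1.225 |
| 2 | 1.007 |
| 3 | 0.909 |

At 2 km, from the table: ρ = 1.007 kg/m³.
Weight W = mg = 19.2 × 9.81 = 188.35 N; in level flight L = W.
Dynamic pressure q = 0.5 × 1.007 × 19.9² = 199.4 Pa.
Required CL = L/(qS) = 188.35/(199.4·3.21) = 0.2943.
CD = 0.0401 + 0.0528 × 0.2943² = 0.04467.
D = q·S·CD = 199.4 × 3.21 × 0.04467 = 28.59 N

D = 28.6 N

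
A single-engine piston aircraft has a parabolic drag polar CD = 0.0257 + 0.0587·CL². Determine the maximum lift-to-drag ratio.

(L/D)max = 12.9

For CD = CD0 + K·CL², (L/D)max occurs at CL* = √(CD0/K) and equals 1/(2√(K·CD0)).
(L/D)max = 1/(2√(0.0587 × 0.0257)) = 1/(2 × 0.03884) = 12.9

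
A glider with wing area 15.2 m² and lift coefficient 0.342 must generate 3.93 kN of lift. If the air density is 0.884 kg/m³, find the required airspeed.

L = ½ρv²S·CL ⇒ v = √(2L/(ρ·S·CL))
v = √(2 × 3930 / (0.884 × 15.2 × 0.342)) = √1710 = 41.4 m/s

v = 41.4 m/s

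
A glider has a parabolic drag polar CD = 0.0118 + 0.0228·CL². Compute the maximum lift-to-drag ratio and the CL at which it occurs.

(L/D)max = 30.5, at CL = 0.719

For CD = CD0 + K·CL², (L/D)max occurs at CL* = √(CD0/K) and equals 1/(2√(K·CD0)).
(L/D)max = 1/(2√(0.0228 × 0.0118)) = 1/(2 × 0.0164) = 30.5
CL* = √(0.0118/0.0228) = 0.719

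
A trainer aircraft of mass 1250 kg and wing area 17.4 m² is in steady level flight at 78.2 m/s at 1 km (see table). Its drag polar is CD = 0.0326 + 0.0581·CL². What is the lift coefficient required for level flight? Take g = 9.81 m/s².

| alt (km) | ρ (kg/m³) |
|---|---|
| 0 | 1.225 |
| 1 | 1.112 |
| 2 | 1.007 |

CL = 0.207

At 1 km, from the table: ρ = 1.112 kg/m³.
Weight W = mg = 1250 × 9.81 = 12262 N; in level flight L = W.
Dynamic pressure q = 0.5 × 1.112 × 78.2² = 3400 Pa.
Required CL = L/(qS) = 12262/(3400·17.4) = 0.2073.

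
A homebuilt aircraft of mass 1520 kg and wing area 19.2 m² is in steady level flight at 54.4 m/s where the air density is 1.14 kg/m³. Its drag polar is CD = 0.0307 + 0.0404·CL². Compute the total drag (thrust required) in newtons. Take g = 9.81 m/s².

D = 1270 N

Weight W = mg = 1520 × 9.81 = 14911 N; in level flight L = W.
q = ½ρv² = ½ × 1.14 × 54.4² = 1687 Pa.
CL = W/(q·S) = 14911 / (1687 × 19.2) = 0.4604.
CD = 0.0307 + 0.0404 × 0.4604² = 0.03926.
D = q·S·CD = 1687 × 19.2 × 0.03926 = 1272 N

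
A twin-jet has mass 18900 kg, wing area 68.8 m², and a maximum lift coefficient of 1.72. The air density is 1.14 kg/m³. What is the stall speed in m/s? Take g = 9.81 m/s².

V_stall = 52.4 m/s

Stall occurs when L = W at CL,max. W = mg = 18900 × 9.81 = 1.854×10^5 N.
From L = ½ρV²S·CL,max = W: V_stall = √(2W/(ρSCL,max)) = √(2·1.854×10^5/(1.14·68.8·1.72))
V_stall = √2749 = 52.4 m/s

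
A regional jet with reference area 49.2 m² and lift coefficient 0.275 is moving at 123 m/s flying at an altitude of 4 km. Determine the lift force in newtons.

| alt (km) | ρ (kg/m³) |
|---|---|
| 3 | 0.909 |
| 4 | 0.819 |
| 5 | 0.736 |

At 4 km, from the table: ρ = 0.819 kg/m³.
L = ½ρv²S·CL = ½ × 0.819 × 123² × 49.2 × 0.275 = 83800 N ≈ 83.8 kN

L = 83800 N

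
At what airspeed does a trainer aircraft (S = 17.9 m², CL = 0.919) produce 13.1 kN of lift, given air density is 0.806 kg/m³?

L = ½ρv²S·CL ⇒ v = √(2L/(ρ·S·CL))
v = √(2 × 13100 / (0.806 × 17.9 × 0.919)) = √1976 = 44.5 m/s

v = 44.5 m/s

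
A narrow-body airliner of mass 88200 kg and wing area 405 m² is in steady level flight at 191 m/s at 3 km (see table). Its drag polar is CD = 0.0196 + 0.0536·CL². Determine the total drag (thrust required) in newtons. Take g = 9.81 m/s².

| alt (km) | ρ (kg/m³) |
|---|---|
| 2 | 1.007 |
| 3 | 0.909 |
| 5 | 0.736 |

At 3 km, from the table: ρ = 0.909 kg/m³.
Weight W = mg = 88200 × 9.81 = 8.6524×10^5 N; in level flight L = W.
q = ½ρv² = ½ × 0.909 × 191² = 16580 Pa.
CL = W/(q·S) = 8.6524×10^5 / (16580 × 405) = 0.1288.
CD = 0.0196 + 0.0536 × 0.1288² = 0.02049.
D = q·S·CD = 16580 × 405 × 0.02049 = 1.376×10^5 N

D = 1.38×10^5 N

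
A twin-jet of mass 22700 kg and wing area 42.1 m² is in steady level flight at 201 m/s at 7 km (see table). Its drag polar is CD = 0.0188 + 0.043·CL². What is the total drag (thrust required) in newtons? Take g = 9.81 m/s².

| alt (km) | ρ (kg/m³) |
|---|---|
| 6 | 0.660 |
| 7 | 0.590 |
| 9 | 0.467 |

D = 13700 N

At 7 km, from the table: ρ = 0.590 kg/m³.
Weight W = mg = 22700 × 9.81 = 2.2269×10^5 N; in level flight L = W.
Dynamic pressure q = 0.5 × 0.59 × 201² = 11920 Pa.
Required CL = L/(qS) = 2.2269×10^5/(11920·42.1) = 0.4438.
CD = 0.0188 + 0.043 × 0.4438² = 0.02727.
D = q·S·CD = 11920 × 42.1 × 0.02727 = 13680 N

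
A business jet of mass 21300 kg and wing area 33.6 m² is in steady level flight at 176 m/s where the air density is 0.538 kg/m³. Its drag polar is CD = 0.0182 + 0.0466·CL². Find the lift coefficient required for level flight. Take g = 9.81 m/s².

Weight W = mg = 21300 × 9.81 = 2.0895×10^5 N; in level flight L = W.
q = ½ρv² = ½ × 0.538 × 176² = 8333 Pa.
CL = W/(q·S) = 2.0895×10^5 / (8333 × 33.6) = 0.7463.

CL = 0.746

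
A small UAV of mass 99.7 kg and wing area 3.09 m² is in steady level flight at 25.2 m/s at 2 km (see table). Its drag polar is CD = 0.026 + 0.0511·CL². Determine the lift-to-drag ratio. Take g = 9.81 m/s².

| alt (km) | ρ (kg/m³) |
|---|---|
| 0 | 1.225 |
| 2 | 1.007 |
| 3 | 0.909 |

At 2 km, from the table: ρ = 1.007 kg/m³.
Level flight ⇒ L = W = m·g = 99.7 × 9.81 = 978.06 N.
q = ½ρv² = ½ × 1.007 × 25.2² = 319.7 Pa.
CL = W/(q·S) = 978.06 / (319.7 × 3.09) = 0.9899.
CD = 0.026 + 0.0511 × 0.9899² = 0.07608.
L/D = CL/CD = 0.9899 / 0.07608 = 13

L/D = 13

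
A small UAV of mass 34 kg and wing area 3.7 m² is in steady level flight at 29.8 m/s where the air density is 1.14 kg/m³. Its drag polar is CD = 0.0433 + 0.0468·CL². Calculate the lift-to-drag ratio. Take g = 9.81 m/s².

In steady level flight, lift balances weight: W = mg = 34 × 9.81 = 333.54 N.
Dynamic pressure q = 0.5 × 1.14 × 29.8² = 506.2 Pa.
CL = 2W/(ρv²S) = 2×333.54/(1.14×29.8²×3.7) = 0.1781.
CD = 0.0433 + 0.0468 × 0.1781² = 0.04478.
L/D = CL/CD = 0.1781 / 0.04478 = 3.98

L/D = 3.98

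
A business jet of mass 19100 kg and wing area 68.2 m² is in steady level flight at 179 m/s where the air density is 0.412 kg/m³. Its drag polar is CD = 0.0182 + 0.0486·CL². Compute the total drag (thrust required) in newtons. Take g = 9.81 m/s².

D = 12000 N

Weight W = mg = 19100 × 9.81 = 1.8737×10^5 N; in level flight L = W.
Dynamic pressure q = 0.5 × 0.412 × 179² = 6600 Pa.
CL = 2W/(ρv²S) = 2×1.8737×10^5/(0.412×179²×68.2) = 0.4162.
CD = 0.0182 + 0.0486 × 0.4162² = 0.02662.
D = q·S·CD = 6600 × 68.2 × 0.02662 = 11980 N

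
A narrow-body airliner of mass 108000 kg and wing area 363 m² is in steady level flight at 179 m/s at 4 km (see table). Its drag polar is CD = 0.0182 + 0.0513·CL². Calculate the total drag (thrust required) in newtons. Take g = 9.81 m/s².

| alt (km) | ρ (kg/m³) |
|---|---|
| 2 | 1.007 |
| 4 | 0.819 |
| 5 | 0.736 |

D = 98800 N

At 4 km, from the table: ρ = 0.819 kg/m³.
Level flight ⇒ L = W = m·g = 108000 × 9.81 = 1.0595×10^6 N.
Dynamic pressure q = 0.5 × 0.819 × 179² = 13120 Pa.
CL = 2W/(ρv²S) = 2×1.0595×10^6/(0.819×179²×363) = 0.2224.
CD = 0.0182 + 0.0513 × 0.2224² = 0.02074.
D = q·S·CD = 13120 × 363 × 0.02074 = 98770 N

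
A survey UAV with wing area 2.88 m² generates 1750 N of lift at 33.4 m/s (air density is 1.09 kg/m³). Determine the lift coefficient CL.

CL = 0.999

From L = ½ρv²S·CL, rearranging gives CL = 2L/(ρv²S).
CL = 2 × 1750 / (1.09 × 33.4² × 2.88) = 0.999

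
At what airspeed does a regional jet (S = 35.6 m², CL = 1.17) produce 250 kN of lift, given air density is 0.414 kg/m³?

v = 170 m/s

L = ½ρv²S·CL ⇒ v = √(2L/(ρ·S·CL))
v = √(2 × 2.5×10^5 / (0.414 × 35.6 × 1.17)) = √29000 = 170 m/s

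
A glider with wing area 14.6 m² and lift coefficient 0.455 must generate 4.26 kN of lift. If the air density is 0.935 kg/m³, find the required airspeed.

L = ½ρv²S·CL ⇒ v = √(2L/(ρ·S·CL))
v = √(2 × 4260 / (0.935 × 14.6 × 0.455)) = √1372 = 37 m/s

v = 37 m/s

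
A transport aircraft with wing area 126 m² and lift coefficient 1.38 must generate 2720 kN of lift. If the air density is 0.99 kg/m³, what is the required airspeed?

L = ½ρv²S·CL ⇒ v = √(2L/(ρ·S·CL))
v = √(2 × 2.72×10^6 / (0.99 × 126 × 1.38)) = √31600 = 178 m/s

v = 178 m/s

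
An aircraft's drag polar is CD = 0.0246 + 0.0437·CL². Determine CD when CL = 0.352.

CD = 0.03

CD = 0.0246 + 0.0437 × 0.352² = 0.0246 + 0.005415 = 0.03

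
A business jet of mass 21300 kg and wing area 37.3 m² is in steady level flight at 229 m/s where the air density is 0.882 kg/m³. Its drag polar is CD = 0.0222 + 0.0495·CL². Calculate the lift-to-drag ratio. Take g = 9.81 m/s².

Weight W = mg = 21300 × 9.81 = 2.0895×10^5 N; in level flight L = W.
q = ½ρv² = ½ × 0.882 × 229² = 23130 Pa.
Required CL = L/(qS) = 2.0895×10^5/(23130·37.3) = 0.2422.
CD = 0.0222 + 0.0495 × 0.2422² = 0.0251.
L/D = CL/CD = 0.2422 / 0.0251 = 9.65

L/D = 9.65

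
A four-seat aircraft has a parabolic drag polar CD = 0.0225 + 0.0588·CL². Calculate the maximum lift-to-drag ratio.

For CD = CD0 + K·CL², (L/D)max occurs at CL* = √(CD0/K) and equals 1/(2√(K·CD0)).
(L/D)max = 1/(2√(0.0588 × 0.0225)) = 1/(2 × 0.03637) = 13.7

(L/D)max = 13.7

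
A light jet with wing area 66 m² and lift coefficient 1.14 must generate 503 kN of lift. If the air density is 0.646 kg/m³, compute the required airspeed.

v = 144 m/s

L = ½ρv²S·CL ⇒ v = √(2L/(ρ·S·CL))
v = √(2 × 5.03×10^5 / (0.646 × 66 × 1.14)) = √20700 = 144 m/s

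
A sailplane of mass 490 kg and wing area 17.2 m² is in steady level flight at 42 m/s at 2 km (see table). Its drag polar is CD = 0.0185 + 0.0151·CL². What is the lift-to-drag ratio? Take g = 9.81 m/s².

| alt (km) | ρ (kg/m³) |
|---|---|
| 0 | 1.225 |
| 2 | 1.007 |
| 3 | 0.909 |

L/D = 15.7

At 2 km, from the table: ρ = 1.007 kg/m³.
Level flight ⇒ L = W = m·g = 490 × 9.81 = 4806.9 N.
Dynamic pressure q = 0.5 × 1.007 × 42² = 888.2 Pa.
CL = W/(q·S) = 4806.9 / (888.2 × 17.2) = 0.3147.
CD = 0.0185 + 0.0151 × 0.3147² = 0.02.
L/D = CL/CD = 0.3147 / 0.02 = 15.7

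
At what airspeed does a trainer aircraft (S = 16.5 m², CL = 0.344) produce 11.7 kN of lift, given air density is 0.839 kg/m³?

v = 70.1 m/s

L = ½ρv²S·CL ⇒ v = √(2L/(ρ·S·CL))
v = √(2 × 11700 / (0.839 × 16.5 × 0.344)) = √4914 = 70.1 m/s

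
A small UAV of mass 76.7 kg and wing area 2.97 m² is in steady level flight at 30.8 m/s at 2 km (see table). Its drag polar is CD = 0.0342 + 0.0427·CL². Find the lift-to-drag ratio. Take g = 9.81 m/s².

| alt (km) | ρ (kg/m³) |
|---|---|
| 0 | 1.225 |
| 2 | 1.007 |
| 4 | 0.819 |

At 2 km, from the table: ρ = 1.007 kg/m³.
Level flight ⇒ L = W = m·g = 76.7 × 9.81 = 752.43 N.
Dynamic pressure q = 0.5 × 1.007 × 30.8² = 477.6 Pa.
CL = 2W/(ρv²S) = 2×752.43/(1.007×30.8²×2.97) = 0.5304.
CD = 0.0342 + 0.0427 × 0.5304² = 0.04621.
L/D = CL/CD = 0.5304 / 0.04621 = 11.5

L/D = 11.5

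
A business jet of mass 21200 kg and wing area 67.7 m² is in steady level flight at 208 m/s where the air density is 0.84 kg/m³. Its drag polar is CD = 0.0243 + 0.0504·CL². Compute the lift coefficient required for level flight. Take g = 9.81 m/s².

In steady level flight, lift balances weight: W = mg = 21200 × 9.81 = 2.0797×10^5 N.
Dynamic pressure q = 0.5 × 0.84 × 208² = 18170 Pa.
Required CL = L/(qS) = 2.0797×10^5/(18170·67.7) = 0.1691.

CL = 0.169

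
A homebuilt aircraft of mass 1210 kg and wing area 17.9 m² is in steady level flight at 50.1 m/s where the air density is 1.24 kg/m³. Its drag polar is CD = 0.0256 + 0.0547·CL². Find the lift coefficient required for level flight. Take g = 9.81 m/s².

Level flight ⇒ L = W = m·g = 1210 × 9.81 = 11870 N.
q = ½ρv² = ½ × 1.24 × 50.1² = 1556 Pa.
Required CL = L/(qS) = 11870/(1556·17.9) = 0.4261.

CL = 0.426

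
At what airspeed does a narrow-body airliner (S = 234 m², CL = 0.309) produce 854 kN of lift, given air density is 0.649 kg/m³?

v = 191 m/s

L = ½ρv²S·CL ⇒ v = √(2L/(ρ·S·CL))
v = √(2 × 8.54×10^5 / (0.649 × 234 × 0.309)) = √36400 = 191 m/s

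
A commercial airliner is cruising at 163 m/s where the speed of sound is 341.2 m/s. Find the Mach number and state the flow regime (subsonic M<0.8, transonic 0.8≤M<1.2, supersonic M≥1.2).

M = v/a = 163 / 341.2 = 0.478
M = 0.478 → subsonic.

M = 0.478 (subsonic)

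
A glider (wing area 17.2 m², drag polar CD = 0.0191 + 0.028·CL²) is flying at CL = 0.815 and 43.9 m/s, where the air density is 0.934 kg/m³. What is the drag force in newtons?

CD = 0.0191 + 0.028 × 0.815² = 0.0377
D = ½ρv²S·CD = ½ × 0.934 × 43.9² × 17.2 × 0.0377 = 584 N

D = 584 N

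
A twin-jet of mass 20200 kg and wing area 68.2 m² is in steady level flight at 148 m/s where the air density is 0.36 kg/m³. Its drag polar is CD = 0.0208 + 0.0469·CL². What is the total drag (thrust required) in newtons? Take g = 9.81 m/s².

D = 12400 N

Weight W = mg = 20200 × 9.81 = 1.9816×10^5 N; in level flight L = W.
q = ½ρv² = ½ × 0.36 × 148² = 3943 Pa.
Required CL = L/(qS) = 1.9816×10^5/(3943·68.2) = 0.737.
CD = 0.0208 + 0.0469 × 0.737² = 0.04627.
D = q·S·CD = 3943 × 68.2 × 0.04627 = 12440 N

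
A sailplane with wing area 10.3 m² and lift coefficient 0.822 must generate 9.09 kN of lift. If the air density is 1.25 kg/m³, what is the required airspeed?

v = 41.4 m/s

L = ½ρv²S·CL ⇒ v = √(2L/(ρ·S·CL))
v = √(2 × 9090 / (1.25 × 10.3 × 0.822)) = √1718 = 41.4 m/s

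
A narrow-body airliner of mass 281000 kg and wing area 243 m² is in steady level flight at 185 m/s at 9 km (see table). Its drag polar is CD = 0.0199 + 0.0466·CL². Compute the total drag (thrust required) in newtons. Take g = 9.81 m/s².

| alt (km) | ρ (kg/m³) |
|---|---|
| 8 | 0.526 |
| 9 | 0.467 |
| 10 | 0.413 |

At 9 km, from the table: ρ = 0.467 kg/m³.
Weight W = mg = 281000 × 9.81 = 2.7566×10^6 N; in level flight L = W.
Dynamic pressure q = 0.5 × 0.467 × 185² = 7992 Pa.
CL = W/(q·S) = 2.7566×10^6 / (7992 × 243) = 1.42.
CD = 0.0199 + 0.0466 × 1.42² = 0.1138.
D = q·S·CD = 7992 × 243 × 0.1138 = 2.21×10^5 N

D = 2.21×10^5 N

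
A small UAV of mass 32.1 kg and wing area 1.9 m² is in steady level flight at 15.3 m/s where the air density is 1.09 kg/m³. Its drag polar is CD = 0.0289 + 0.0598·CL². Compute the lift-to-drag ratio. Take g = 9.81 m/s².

Weight W = mg = 32.1 × 9.81 = 314.9 N; in level flight L = W.
q = ½ρv² = ½ × 1.09 × 15.3² = 127.6 Pa.
Required CL = L/(qS) = 314.9/(127.6·1.9) = 1.299.
CD = 0.0289 + 0.0598 × 1.299² = 0.1298.
L/D = CL/CD = 1.299 / 0.1298 = 10

L/D = 10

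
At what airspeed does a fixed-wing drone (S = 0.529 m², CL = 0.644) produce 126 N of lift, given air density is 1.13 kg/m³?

L = ½ρv²S·CL ⇒ v = √(2L/(ρ·S·CL))
v = √(2 × 126 / (1.13 × 0.529 × 0.644)) = √654.6 = 25.6 m/s

v = 25.6 m/s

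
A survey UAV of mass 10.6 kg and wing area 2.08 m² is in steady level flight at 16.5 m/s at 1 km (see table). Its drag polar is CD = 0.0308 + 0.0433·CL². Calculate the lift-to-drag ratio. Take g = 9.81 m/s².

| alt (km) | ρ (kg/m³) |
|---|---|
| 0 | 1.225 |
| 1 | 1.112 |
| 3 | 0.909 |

L/D = 9.3

At 1 km, from the table: ρ = 1.112 kg/m³.
Level flight ⇒ L = W = m·g = 10.6 × 9.81 = 103.99 N.
q = ½ρv² = ½ × 1.112 × 16.5² = 151.4 Pa.
CL = W/(q·S) = 103.99 / (151.4 × 2.08) = 0.3303.
CD = 0.0308 + 0.0433 × 0.3303² = 0.03552.
L/D = CL/CD = 0.3303 / 0.03552 = 9.3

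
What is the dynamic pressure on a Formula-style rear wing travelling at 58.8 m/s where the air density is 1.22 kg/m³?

q = ½ρv² = ½ × 1.22 × 58.8² = 2110 Pa

q = 2110 Pa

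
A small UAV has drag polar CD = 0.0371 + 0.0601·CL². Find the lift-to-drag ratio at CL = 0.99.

L/D = 10.3

CD = 0.0371 + 0.0601 × 0.99² = 0.096
L/D = CL/CD = 0.99 / 0.096 = 10.3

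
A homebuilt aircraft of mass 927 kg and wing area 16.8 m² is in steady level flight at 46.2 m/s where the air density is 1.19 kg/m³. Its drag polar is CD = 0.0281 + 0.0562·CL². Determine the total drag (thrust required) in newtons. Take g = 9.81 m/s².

In steady level flight, lift balances weight: W = mg = 927 × 9.81 = 9093.9 N.
Dynamic pressure q = 0.5 × 1.19 × 46.2² = 1270 Pa.
CL = W/(q·S) = 9093.9 / (1270 × 16.8) = 0.4262.
CD = 0.0281 + 0.0562 × 0.4262² = 0.03831.
D = q·S·CD = 1270 × 16.8 × 0.03831 = 817.4 N

D = 817 N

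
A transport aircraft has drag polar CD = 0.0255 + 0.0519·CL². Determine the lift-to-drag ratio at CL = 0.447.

L/D = 12.5

CD = 0.0255 + 0.0519 × 0.447² = 0.03587
L/D = CL/CD = 0.447 / 0.03587 = 12.5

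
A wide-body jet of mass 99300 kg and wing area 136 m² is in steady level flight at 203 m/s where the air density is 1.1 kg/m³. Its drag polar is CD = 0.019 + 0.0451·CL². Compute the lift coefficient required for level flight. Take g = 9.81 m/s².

Level flight ⇒ L = W = m·g = 99300 × 9.81 = 9.7413×10^5 N.
Dynamic pressure q = 0.5 × 1.1 × 203² = 22660 Pa.
CL = W/(q·S) = 9.7413×10^5 / (22660 × 136) = 0.316.

CL = 0.316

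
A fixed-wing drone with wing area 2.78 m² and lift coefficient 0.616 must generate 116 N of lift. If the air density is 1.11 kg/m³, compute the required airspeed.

v = 11 m/s

L = ½ρv²S·CL ⇒ v = √(2L/(ρ·S·CL))
v = √(2 × 116 / (1.11 × 2.78 × 0.616)) = √122.1 = 11 m/s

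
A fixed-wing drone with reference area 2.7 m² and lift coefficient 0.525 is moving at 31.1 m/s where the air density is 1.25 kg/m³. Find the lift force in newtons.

Dynamic pressure q = ½ρv² = ½ × 1.25 × 31.1² = 604.5 Pa.
L = q·S·CL = 604.5 × 2.7 × 0.525 = 857 N

L = 857 N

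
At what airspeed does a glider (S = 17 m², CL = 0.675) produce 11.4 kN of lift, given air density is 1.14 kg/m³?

v = 41.7 m/s

L = ½ρv²S·CL ⇒ v = √(2L/(ρ·S·CL))
v = √(2 × 11400 / (1.14 × 17 × 0.675)) = √1743 = 41.7 m/s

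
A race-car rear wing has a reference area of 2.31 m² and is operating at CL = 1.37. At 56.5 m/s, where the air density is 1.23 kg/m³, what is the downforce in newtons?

L = ½ρv²S·CL = ½ × 1.23 × 56.5² × 2.31 × 1.37 = 6210 N ≈ 6.21 kN

L = 6210 N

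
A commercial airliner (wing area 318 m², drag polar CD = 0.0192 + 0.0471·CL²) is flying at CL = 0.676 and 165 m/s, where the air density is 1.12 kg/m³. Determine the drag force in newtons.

CD = 0.0192 + 0.0471 × 0.676² = 0.04072
D = ½ρv²S·CD = ½ × 1.12 × 165² × 318 × 0.04072 = 1.97×10^5 N

D = 1.97×10^5 N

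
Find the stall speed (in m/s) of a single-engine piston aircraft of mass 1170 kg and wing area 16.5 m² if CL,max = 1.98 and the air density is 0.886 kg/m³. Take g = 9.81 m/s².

V_stall = 28.2 m/s

Stall occurs when L = W at CL,max. W = mg = 1170 × 9.81 = 11480 N.
V_stall = √(2W/(ρ·S·CL,max)) = √(2 × 11480 / (0.886 × 16.5 × 1.98))
V_stall = √793.1 = 28.2 m/s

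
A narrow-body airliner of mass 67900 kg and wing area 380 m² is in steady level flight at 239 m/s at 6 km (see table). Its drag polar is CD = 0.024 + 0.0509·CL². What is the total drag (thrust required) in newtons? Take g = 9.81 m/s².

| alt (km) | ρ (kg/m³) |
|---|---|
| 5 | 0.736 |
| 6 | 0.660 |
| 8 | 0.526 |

D = 1.75×10^5 N

At 6 km, from the table: ρ = 0.660 kg/m³.
Weight W = mg = 67900 × 9.81 = 6.661×10^5 N; in level flight L = W.
Dynamic pressure q = 0.5 × 0.66 × 239² = 18850 Pa.
Required CL = L/(qS) = 6.661×10^5/(18850·380) = 0.09299.
CD = 0.024 + 0.0509 × 0.09299² = 0.02444.
D = q·S·CD = 18850 × 380 × 0.02444 = 1.751×10^5 N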